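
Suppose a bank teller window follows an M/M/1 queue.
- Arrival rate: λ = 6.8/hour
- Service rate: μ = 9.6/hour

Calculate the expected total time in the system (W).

First, compute utilization: ρ = λ/μ = 6.8/9.6 = 0.7083
For M/M/1: W = 1/(μ-λ)
W = 1/(9.6-6.8) = 1/2.80
W = 0.3571 hours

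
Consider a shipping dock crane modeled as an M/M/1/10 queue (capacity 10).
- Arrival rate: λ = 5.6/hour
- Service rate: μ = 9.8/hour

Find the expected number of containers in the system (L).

ρ = λ/μ = 5.6/9.8 = 0.57143
P₀ = (1-ρ)/(1-ρ^(K+1)) = (1-0.57143)/(1-0.57143^11) = 0.4286/0.9979 = 0.4295
P_K = P₀×ρ^K = 0.4295 × 0.57143^10 = 0.4295 × 0.003712 = 0.001594
L = ρ[1 - (K+1)ρ^K + Kρ^(K+1)] / [(1-ρ)(1-ρ^(K+1))]
L = 0.57143 × (1 - 11×0.003712 + 10×0.002121) / ((1 - 0.57143) × (1 - 0.002121)) = 1.3100 containers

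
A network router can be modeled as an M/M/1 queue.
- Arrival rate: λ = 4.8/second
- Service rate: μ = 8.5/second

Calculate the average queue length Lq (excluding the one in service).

ρ = λ/μ = 4.8/8.5 = 0.5647
For M/M/1: Lq = λ²/(μ(μ-λ))
Lq = 23.04/(8.5 × 3.70)
Lq = 0.7326 packets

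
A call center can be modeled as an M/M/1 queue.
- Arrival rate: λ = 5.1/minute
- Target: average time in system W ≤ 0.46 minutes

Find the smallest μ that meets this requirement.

For M/M/1: W = 1/(μ-λ)
Need W ≤ 0.46, so 1/(μ-λ) ≤ 0.46
μ - λ ≥ 1/0.46 = 2.1739
μ ≥ 5.1 + 2.1739 = 7.2739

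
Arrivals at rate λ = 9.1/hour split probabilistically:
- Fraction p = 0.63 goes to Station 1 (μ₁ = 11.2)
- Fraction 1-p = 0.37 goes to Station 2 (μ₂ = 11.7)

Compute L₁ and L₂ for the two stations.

Effective rates: λ₁ = 9.1×0.63 = 5.733, λ₂ = 9.1×0.37 = 3.367
Station 1: ρ₁ = 5.733/11.2 = 0.511875, L₁ = ρ₁/(1-ρ₁) = 0.511875/(1-0.511875) = 1.0487
Station 2: ρ₂ = 3.367/11.7 = 0.2878, L₂ = ρ₂/(1-ρ₂) = 0.2878/(1-0.2878) = 0.4041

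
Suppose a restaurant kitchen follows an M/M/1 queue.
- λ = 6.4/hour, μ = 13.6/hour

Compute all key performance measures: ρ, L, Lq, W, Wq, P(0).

Step 1: ρ = λ/μ = 6.4/13.6 = 0.4706
Step 2: L = λ/(μ-λ) = 6.4/7.20 = 0.8889
Step 3: Lq = λ²/(μ(μ-λ)) = 40.96/(13.6×7.20) = 0.4183
Step 4: W = 1/(μ-λ) = 1/7.20 = 0.13889
Step 5: Wq = λ/(μ(μ-λ)) = 6.4/(13.6×7.20) = 0.06536
Step 6: P(0) = 1-ρ = 0.5294
Verify: L = λW = 6.4×0.13889 = 0.8889 ✔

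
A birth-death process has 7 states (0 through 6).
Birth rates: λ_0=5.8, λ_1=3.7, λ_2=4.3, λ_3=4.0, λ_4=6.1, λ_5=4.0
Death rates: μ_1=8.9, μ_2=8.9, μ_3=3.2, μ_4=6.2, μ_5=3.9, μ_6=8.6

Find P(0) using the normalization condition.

Ratios P(n)/P(0) = (λ₀···λₙ₋₁)/(μ₁···μₙ):
P(1)/P(0) = (5.8)/(8.9) = 0.65169
P(2)/P(0) = (5.8×3.7)/(8.9×8.9) = 0.27093
P(3)/P(0) = (5.8×3.7×4.3)/(8.9×8.9×3.2) = 0.36406
P(4)/P(0) = (5.8×3.7×4.3×4.0)/(8.9×8.9×3.2×6.2) = 0.23487
P(5)/P(0) = (5.8×3.7×4.3×4.0×6.1)/(8.9×8.9×3.2×6.2×3.9) = 0.36737
P(6)/P(0) = (5.8×3.7×4.3×4.0×6.1×4.0)/(8.9×8.9×3.2×6.2×3.9×8.6) = 0.17087

Normalization: ∑ P(n) = 1
P(0) × (1.0000 + 0.65169 + 0.27093 + 0.36406 + 0.23487 + 0.36737 + 0.17087) = 1
P(0) × 3.0598 = 1
P(0) = 1/3.0598 = 0.3268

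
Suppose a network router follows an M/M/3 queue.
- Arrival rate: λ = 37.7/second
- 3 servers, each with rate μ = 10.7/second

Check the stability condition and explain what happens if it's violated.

Stability requires ρ = λ/(cμ) < 1
ρ = 37.7/(3 × 10.7) = 37.7/32.10 = 1.1745
Since 1.1745 ≥ 1, the system is UNSTABLE.
Need c > λ/μ = 37.7/10.7 = 3.52.
Minimum servers needed: c = 4.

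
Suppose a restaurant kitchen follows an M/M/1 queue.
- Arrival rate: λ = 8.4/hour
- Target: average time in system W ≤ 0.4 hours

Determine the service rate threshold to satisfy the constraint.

For M/M/1: W = 1/(μ-λ)
Need W ≤ 0.4, so 1/(μ-λ) ≤ 0.4
μ - λ ≥ 1/0.4 = 2.5000
μ ≥ 8.4 + 2.5000 = 10.9000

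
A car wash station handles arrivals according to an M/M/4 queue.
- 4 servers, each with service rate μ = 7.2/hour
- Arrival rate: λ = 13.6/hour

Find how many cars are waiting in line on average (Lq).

Traffic intensity: ρ = λ/(cμ) = 13.6/(4×7.2) = 0.4722
Since ρ = 0.4722 < 1, system is stable.
Offered load a = λ/μ = cρ = 13.6/7.2 = 1.8889
P₀ = [ Σₙ₌₀^3 aⁿ/n! + a^4/(4!(1-ρ)) ]⁻¹
Σ = a^0/0! + a^1/1! + a^2/2! + a^3/3! = 1.0000 + 1.8889 + 1.7840 + 1.1232 = 5.7961
a^4/(4!(1-ρ)) = 12.7299/(24 × 0.52778) = 1.0050
P₀ = 1/(5.7961 + 1.0050) = 0.1470
Lq = P₀·a^4·ρ / (4!(1-ρ)²) = 0.1470 × 12.7299 × 0.4722 / (24 × 0.2785) = 0.1322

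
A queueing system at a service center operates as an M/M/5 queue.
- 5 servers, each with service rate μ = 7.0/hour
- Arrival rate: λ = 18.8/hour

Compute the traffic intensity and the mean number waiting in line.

Traffic intensity: ρ = λ/(cμ) = 18.8/(5×7.0) = 0.5371
Since ρ = 0.5371 < 1, system is stable.
Offered load a = λ/μ = cρ = 18.8/7.0 = 2.6857
P₀ = [ Σₙ₌₀^4 aⁿ/n! + a^5/(5!(1-ρ)) ]⁻¹
Σ = a^0/0! + a^1/1! + a^2/2! + a^3/3! + a^4/4! = 1.00000 + 2.68571 + 3.60653 + 3.22870 + 2.16784 = 12.6888
a^5/(5!(1-ρ)) = 139.7330/(120 × 0.46286) = 2.5158
P₀ = 1/(12.6888 + 2.5158) = 0.06577
Lq = P₀·a^5·ρ / (5!(1-ρ)²) = 0.06577 × 139.7330 × 0.5371 / (120 × 0.2142) = 0.1920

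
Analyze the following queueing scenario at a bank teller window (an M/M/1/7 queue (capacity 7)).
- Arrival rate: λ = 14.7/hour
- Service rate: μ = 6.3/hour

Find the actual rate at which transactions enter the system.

ρ = λ/μ = 14.7/6.3 = 2.3333
P₀ = (1-ρ)/(1-ρ^(K+1)) = (1-2.3333)/(1-2.3333^8) = -1.3333/-877.5463 = 0.001519
P_K = P₀×ρ^K = 0.0015194 × 2.3333^7 = 0.0015194 × 376.5252 = 0.5721
λ_eff = λ(1-P_K) = 14.7 × (1 - 0.57208) = 14.7 × 0.42792 = 6.2904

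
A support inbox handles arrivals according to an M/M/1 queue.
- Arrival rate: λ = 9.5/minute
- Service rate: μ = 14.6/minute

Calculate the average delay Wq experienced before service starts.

First, compute utilization: ρ = λ/μ = 9.5/14.6 = 0.6507
For M/M/1: Wq = λ/(μ(μ-λ))
Wq = 9.5/(14.6 × (14.6-9.5))
Wq = 9.5/(14.6 × 5.10)
Wq = 0.1276 minutes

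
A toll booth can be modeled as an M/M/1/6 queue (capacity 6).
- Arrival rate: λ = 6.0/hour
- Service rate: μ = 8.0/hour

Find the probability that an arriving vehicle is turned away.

ρ = λ/μ = 6.0/8.0 = 0.7500
P₀ = (1-ρ)/(1-ρ^(K+1)) = (1-0.7500)/(1-0.7500^7) = 0.2500/0.8665 = 0.2885
P_K = P₀×ρ^K = 0.2885 × 0.7500^6 = 0.2885 × 0.1780 = 0.05135
Blocking probability = 5.13%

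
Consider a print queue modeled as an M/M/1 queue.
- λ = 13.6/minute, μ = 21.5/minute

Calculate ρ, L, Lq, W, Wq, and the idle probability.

Step 1: ρ = λ/μ = 13.6/21.5 = 0.6326
Step 2: L = λ/(μ-λ) = 13.6/7.90 = 1.7215
Step 3: Lq = λ²/(μ(μ-λ)) = 184.96/(21.5×7.90) = 1.0890
Step 4: W = 1/(μ-λ) = 1/7.90 = 0.12658
Step 5: Wq = λ/(μ(μ-λ)) = 13.6/(21.5×7.90) = 0.08007
Step 6: P(0) = 1-ρ = 0.3674
Verify: L = λW = 13.6×0.12658 = 1.7215 ✔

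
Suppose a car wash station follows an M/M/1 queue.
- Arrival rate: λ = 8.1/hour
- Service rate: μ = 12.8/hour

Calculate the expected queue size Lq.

ρ = λ/μ = 8.1/12.8 = 0.6328
For M/M/1: Lq = λ²/(μ(μ-λ))
Lq = 65.61/(12.8 × 4.70)
Lq = 1.0906 cars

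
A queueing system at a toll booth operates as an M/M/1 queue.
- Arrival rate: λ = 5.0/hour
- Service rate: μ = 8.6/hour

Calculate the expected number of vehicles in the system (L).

ρ = λ/μ = 5.0/8.6 = 0.5814
For M/M/1: L = λ/(μ-λ)
L = 5.0/(8.6-5.0) = 5.0/3.60
L = 1.3889 vehicles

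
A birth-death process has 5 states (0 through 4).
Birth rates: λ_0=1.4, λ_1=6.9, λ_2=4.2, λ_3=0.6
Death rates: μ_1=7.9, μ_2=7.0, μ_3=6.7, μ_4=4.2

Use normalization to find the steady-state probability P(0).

Ratios P(n)/P(0) = (λ₀···λₙ₋₁)/(μ₁···μₙ):
P(1)/P(0) = (1.4)/(7.9) = 0.1772
P(2)/P(0) = (1.4×6.9)/(7.9×7.0) = 0.1747
P(3)/P(0) = (1.4×6.9×4.2)/(7.9×7.0×6.7) = 0.1095
P(4)/P(0) = (1.4×6.9×4.2×0.6)/(7.9×7.0×6.7×4.2) = 0.01564

Normalization: ∑ P(n) = 1
P(0) × (1.0000 + 0.1772 + 0.1747 + 0.1095 + 0.01564) = 1
P(0) × 1.4770 = 1
P(0) = 1/1.4770 = 0.6770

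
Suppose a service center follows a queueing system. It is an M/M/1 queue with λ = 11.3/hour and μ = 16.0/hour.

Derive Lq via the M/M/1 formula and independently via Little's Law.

Method 1 (direct): Lq = λ²/(μ(μ-λ)) = 127.69/(16.0 × 4.70) = 1.6980

Method 2 (Little's Law):
W = 1/(μ-λ) = 1/4.70 = 0.212766
Wq = W - 1/μ = 0.212766 - 0.0625000 = 0.150266
Lq = λWq = 11.3 × 0.150266 = 1.6980 ✔ (matches Method 1)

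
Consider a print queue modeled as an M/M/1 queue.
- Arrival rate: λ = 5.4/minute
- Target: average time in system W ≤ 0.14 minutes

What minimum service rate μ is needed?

For M/M/1: W = 1/(μ-λ)
Need W ≤ 0.14, so 1/(μ-λ) ≤ 0.14
μ - λ ≥ 1/0.14 = 7.1429
μ ≥ 5.4 + 7.1429 = 12.5429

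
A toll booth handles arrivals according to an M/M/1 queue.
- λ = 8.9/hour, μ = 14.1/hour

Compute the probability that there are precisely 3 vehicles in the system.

ρ = λ/μ = 8.9/14.1 = 0.6312
P(n) = (1-ρ)ρⁿ
P(3) = (1-0.6312) × 0.6312^3
P(3) = 0.3688 × 0.2515
P(3) = 0.09275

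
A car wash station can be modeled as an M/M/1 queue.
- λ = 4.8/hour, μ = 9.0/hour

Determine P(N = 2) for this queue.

ρ = λ/μ = 4.8/9.0 = 0.5333
P(n) = (1-ρ)ρⁿ
P(2) = (1-0.5333) × 0.5333^2
P(2) = 0.4667 × 0.2844
P(2) = 0.1327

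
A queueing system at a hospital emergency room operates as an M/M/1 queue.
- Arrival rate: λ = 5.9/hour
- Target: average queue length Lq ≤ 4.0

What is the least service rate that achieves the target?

For M/M/1: Lq = λ²/(μ(μ-λ))
Need Lq ≤ 4.0, i.e. μ(μ-λ) ≥ λ²/4.0
μ² - 5.9μ - 34.81/4.0 ≥ 0  →  μ² - 5.9μ - 8.7025 ≥ 0
Quadratic formula (positive root): μ = [λ + √(λ² + 4×8.7025)]/2
Discriminant: 34.81 + 4×8.7025 = 69.6200, √69.6200 = 8.34386
μ ≥ (5.9 + 8.34386)/2 = 7.1219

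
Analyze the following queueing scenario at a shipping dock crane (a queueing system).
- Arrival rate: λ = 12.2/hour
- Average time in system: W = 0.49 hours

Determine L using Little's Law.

Little's Law: L = λW
L = 12.2 × 0.49 = 5.9780 containers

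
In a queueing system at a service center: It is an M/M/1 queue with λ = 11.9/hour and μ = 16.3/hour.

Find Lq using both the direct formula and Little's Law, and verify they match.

Method 1 (direct): Lq = λ²/(μ(μ-λ)) = 141.61/(16.3 × 4.40) = 1.9745

Method 2 (Little's Law):
W = 1/(μ-λ) = 1/4.40 = 0.227273
Wq = W - 1/μ = 0.227273 - 0.0613497 = 0.165923
Lq = λWq = 11.9 × 0.165923 = 1.9745 ✔ (matches Method 1)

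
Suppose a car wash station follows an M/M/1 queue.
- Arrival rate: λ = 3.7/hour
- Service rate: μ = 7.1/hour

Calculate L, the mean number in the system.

ρ = λ/μ = 3.7/7.1 = 0.5211
For M/M/1: L = λ/(μ-λ)
L = 3.7/(7.1-3.7) = 3.7/3.40
L = 1.0882 cars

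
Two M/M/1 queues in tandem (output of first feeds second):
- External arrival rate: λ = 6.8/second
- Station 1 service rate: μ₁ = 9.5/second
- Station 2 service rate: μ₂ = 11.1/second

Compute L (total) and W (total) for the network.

By Jackson's theorem, each station behaves as independent M/M/1.
Station 1: ρ₁ = 6.8/9.5 = 0.7158, L₁ = ρ₁/(1-ρ₁) = λ/(μ₁-λ) = 6.8/2.70 = 2.5185
Station 2: ρ₂ = 6.8/11.1 = 0.6126, L₂ = ρ₂/(1-ρ₂) = λ/(μ₂-λ) = 6.8/4.30 = 1.5814
Total: L = L₁ + L₂ = 2.5185 + 1.5814 = 4.0999
W = L/λ = 4.0999/6.8 = 0.6029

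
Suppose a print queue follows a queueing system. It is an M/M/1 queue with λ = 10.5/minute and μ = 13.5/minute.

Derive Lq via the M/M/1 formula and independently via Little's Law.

Method 1 (direct): Lq = λ²/(μ(μ-λ)) = 110.25/(13.5 × 3.00) = 2.7222

Method 2 (Little's Law):
W = 1/(μ-λ) = 1/3.00 = 0.33333
Wq = W - 1/μ = 0.33333 - 0.074074 = 0.25926
Lq = λWq = 10.5 × 0.25926 = 2.7222 ✔ (matches Method 1)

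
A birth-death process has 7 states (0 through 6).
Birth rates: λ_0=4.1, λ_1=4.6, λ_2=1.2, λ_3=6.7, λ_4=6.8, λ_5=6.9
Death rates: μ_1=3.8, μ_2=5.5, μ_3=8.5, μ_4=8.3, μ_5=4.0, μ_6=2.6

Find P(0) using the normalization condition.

Ratios P(n)/P(0) = (λ₀···λₙ₋₁)/(μ₁···μₙ):
P(1)/P(0) = (4.1)/(3.8) = 1.07895
P(2)/P(0) = (4.1×4.6)/(3.8×5.5) = 0.902392
P(3)/P(0) = (4.1×4.6×1.2)/(3.8×5.5×8.5) = 0.127397
P(4)/P(0) = (4.1×4.6×1.2×6.7)/(3.8×5.5×8.5×8.3) = 0.102838
P(5)/P(0) = (4.1×4.6×1.2×6.7×6.8)/(3.8×5.5×8.5×8.3×4.0) = 0.174825
P(6)/P(0) = (4.1×4.6×1.2×6.7×6.8×6.9)/(3.8×5.5×8.5×8.3×4.0×2.6) = 0.463958

Normalization: ∑ P(n) = 1
P(0) × (1.00000 + 1.07895 + 0.902392 + 0.127397 + 0.102838 + 0.174825 + 0.463958) = 1
P(0) × 3.8504 = 1
P(0) = 1/3.8504 = 0.2597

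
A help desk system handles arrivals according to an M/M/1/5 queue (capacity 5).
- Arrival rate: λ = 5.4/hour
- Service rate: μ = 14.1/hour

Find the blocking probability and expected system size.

ρ = λ/μ = 5.4/14.1 = 0.38298
P₀ = (1-ρ)/(1-ρ^(K+1)) = (1-0.38298)/(1-0.38298^6) = 0.6170/0.9968 = 0.6190
P_K = P₀×ρ^K = 0.6190 × 0.38298^5 = 0.6190 × 0.008239 = 0.005100
Blocking probability P_5 = 0.005100 (0.51%)
L = ρ[1 - (K+1)ρ^K + Kρ^(K+1)] / [(1-ρ)(1-ρ^(K+1))]
L = 0.38298 × (1 - 6×0.008239 + 5×0.003155) / ((1 - 0.38298) × (1 - 0.003155)) = 0.6017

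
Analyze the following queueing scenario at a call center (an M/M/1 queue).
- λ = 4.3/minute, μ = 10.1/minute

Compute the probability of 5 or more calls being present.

ρ = λ/μ = 4.3/10.1 = 0.42574
P(N ≥ n) = ρⁿ
P(N ≥ 5) = 0.42574^5
P(N ≥ 5) = 0.01399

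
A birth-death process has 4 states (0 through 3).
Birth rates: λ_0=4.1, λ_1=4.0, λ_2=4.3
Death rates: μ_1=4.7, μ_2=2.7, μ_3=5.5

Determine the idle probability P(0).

Ratios P(n)/P(0) = (λ₀···λₙ₋₁)/(μ₁···μₙ):
P(1)/P(0) = (4.1)/(4.7) = 0.8723
P(2)/P(0) = (4.1×4.0)/(4.7×2.7) = 1.2924
P(3)/P(0) = (4.1×4.0×4.3)/(4.7×2.7×5.5) = 1.0104

Normalization: ∑ P(n) = 1
P(0) × (1.0000 + 0.8723 + 1.2924 + 1.0104) = 1
P(0) × 4.1751 = 1
P(0) = 1/4.1751 = 0.2395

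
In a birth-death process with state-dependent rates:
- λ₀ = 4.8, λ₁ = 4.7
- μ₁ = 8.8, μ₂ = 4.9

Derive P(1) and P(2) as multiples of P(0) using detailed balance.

Balance equations:
State 0: λ₀P₀ = μ₁P₁ → P₁ = (λ₀/μ₁)P₀ = (4.8/8.8)P₀ = 0.5455P₀
State 1: P₂ = (λ₀λ₁)/(μ₁μ₂)P₀ = (4.8×4.7)/(8.8×4.9)P₀ = 0.5232P₀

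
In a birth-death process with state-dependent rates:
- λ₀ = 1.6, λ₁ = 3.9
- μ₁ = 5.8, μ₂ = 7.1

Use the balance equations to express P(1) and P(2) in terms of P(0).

Balance equations:
State 0: λ₀P₀ = μ₁P₁ → P₁ = (λ₀/μ₁)P₀ = (1.6/5.8)P₀ = 0.2759P₀
State 1: P₂ = (λ₀λ₁)/(μ₁μ₂)P₀ = (1.6×3.9)/(5.8×7.1)P₀ = 0.1515P₀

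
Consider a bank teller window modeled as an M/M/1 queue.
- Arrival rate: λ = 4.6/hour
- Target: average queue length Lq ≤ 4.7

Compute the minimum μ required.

For M/M/1: Lq = λ²/(μ(μ-λ))
Need Lq ≤ 4.7, i.e. μ(μ-λ) ≥ λ²/4.7
μ² - 4.6μ - 21.16/4.7 ≥ 0  →  μ² - 4.6μ - 4.50213 ≥ 0
Quadratic formula (positive root): μ = [λ + √(λ² + 4×4.50213)]/2
Discriminant: 21.16 + 4×4.50213 = 39.1685, √39.1685 = 6.2585
μ ≥ (4.6 + 6.2585)/2 = 5.4292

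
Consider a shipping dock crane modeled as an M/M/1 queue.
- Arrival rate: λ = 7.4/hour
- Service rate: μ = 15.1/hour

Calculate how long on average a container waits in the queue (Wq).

First, compute utilization: ρ = λ/μ = 7.4/15.1 = 0.4901
For M/M/1: Wq = λ/(μ(μ-λ))
Wq = 7.4/(15.1 × (15.1-7.4))
Wq = 7.4/(15.1 × 7.70)
Wq = 0.06364 hours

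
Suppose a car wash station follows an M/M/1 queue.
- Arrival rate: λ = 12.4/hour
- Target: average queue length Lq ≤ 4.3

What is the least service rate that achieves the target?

For M/M/1: Lq = λ²/(μ(μ-λ))
Need Lq ≤ 4.3, i.e. μ(μ-λ) ≥ λ²/4.3
μ² - 12.4μ - 153.76/4.3 ≥ 0  →  μ² - 12.4μ - 35.75814 ≥ 0
Quadratic formula (positive root): μ = [λ + √(λ² + 4×35.75814)]/2
Discriminant: 153.76 + 4×35.75814 = 296.7926, √296.7926 = 17.2277
μ ≥ (12.4 + 17.2277)/2 = 14.8138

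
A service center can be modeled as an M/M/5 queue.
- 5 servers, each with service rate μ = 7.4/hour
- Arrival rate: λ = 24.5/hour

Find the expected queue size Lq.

Traffic intensity: ρ = λ/(cμ) = 24.5/(5×7.4) = 0.6622
Since ρ = 0.6622 < 1, system is stable.
Offered load a = λ/μ = cρ = 24.5/7.4 = 3.3108
P₀ = [ Σₙ₌₀^4 aⁿ/n! + a^5/(5!(1-ρ)) ]⁻¹
Σ = a^0/0! + a^1/1! + a^2/2! + a^3/3! + a^4/4! = 1.0000 + 3.3108 + 5.4807 + 6.0486 + 5.0064 = 20.8465
a^5/(5!(1-ρ)) = 397.8065/(120 × 0.337838) = 9.8126
P₀ = 1/(20.8465 + 9.8126) = 0.03262
Lq = P₀·a^5·ρ / (5!(1-ρ)²) = 0.032617 × 397.8065 × 0.66216 / (120 × 0.11413) = 0.6273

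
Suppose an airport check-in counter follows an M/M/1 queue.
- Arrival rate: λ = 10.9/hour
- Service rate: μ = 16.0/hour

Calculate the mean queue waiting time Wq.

First, compute utilization: ρ = λ/μ = 10.9/16.0 = 0.6813
For M/M/1: Wq = λ/(μ(μ-λ))
Wq = 10.9/(16.0 × (16.0-10.9))
Wq = 10.9/(16.0 × 5.10)
Wq = 0.1336 hours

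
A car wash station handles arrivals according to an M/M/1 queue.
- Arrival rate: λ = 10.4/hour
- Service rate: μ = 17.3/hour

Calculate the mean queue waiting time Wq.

First, compute utilization: ρ = λ/μ = 10.4/17.3 = 0.6012
For M/M/1: Wq = λ/(μ(μ-λ))
Wq = 10.4/(17.3 × (17.3-10.4))
Wq = 10.4/(17.3 × 6.90)
Wq = 0.08712 hours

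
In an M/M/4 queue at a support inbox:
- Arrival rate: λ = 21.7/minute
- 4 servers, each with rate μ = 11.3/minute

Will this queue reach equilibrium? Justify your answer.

Stability requires ρ = λ/(cμ) < 1
ρ = 21.7/(4 × 11.3) = 21.7/45.20 = 0.4801
Since 0.4801 < 1, the system is STABLE.
The servers are busy 48.01% of the time.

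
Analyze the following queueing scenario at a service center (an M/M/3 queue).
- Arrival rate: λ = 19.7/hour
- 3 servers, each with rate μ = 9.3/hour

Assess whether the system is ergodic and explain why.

Stability requires ρ = λ/(cμ) < 1
ρ = 19.7/(3 × 9.3) = 19.7/27.90 = 0.7061
Since 0.7061 < 1, the system is STABLE.
The servers are busy 70.61% of the time.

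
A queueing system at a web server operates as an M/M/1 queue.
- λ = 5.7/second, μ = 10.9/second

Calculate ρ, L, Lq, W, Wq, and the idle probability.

Step 1: ρ = λ/μ = 5.7/10.9 = 0.5229
Step 2: L = λ/(μ-λ) = 5.7/5.20 = 1.0962
Step 3: Lq = λ²/(μ(μ-λ)) = 32.49/(10.9×5.20) = 0.5732
Step 4: W = 1/(μ-λ) = 1/5.20 = 0.19231
Step 5: Wq = λ/(μ(μ-λ)) = 5.7/(10.9×5.20) = 0.1006
Step 6: P(0) = 1-ρ = 0.4771
Verify: L = λW = 5.7×0.19231 = 1.0962 ✔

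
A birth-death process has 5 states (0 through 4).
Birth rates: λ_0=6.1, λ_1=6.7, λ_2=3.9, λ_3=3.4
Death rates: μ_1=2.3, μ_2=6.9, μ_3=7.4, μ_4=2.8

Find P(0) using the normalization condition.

Ratios P(n)/P(0) = (λ₀···λₙ₋₁)/(μ₁···μₙ):
P(1)/P(0) = (6.1)/(2.3) = 2.65217
P(2)/P(0) = (6.1×6.7)/(2.3×6.9) = 2.57530
P(3)/P(0) = (6.1×6.7×3.9)/(2.3×6.9×7.4) = 1.35725
P(4)/P(0) = (6.1×6.7×3.9×3.4)/(2.3×6.9×7.4×2.8) = 1.64809

Normalization: ∑ P(n) = 1
P(0) × (1.00000 + 2.65217 + 2.57530 + 1.35725 + 1.64809) = 1
P(0) × 9.2328 = 1
P(0) = 1/9.2328 = 0.1083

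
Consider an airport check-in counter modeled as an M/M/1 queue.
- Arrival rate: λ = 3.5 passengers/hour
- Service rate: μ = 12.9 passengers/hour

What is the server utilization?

Server utilization: ρ = λ/μ
ρ = 3.5/12.9 = 0.2713
The server is busy 27.13% of the time.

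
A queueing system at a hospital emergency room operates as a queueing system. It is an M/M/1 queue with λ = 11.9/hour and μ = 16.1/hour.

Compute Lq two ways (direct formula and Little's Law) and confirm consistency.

Method 1 (direct): Lq = λ²/(μ(μ-λ)) = 141.61/(16.1 × 4.20) = 2.0942

Method 2 (Little's Law):
W = 1/(μ-λ) = 1/4.20 = 0.238095
Wq = W - 1/μ = 0.238095 - 0.0621118 = 0.17598
Lq = λWq = 11.9 × 0.17598 = 2.0942 ✔ (matches Method 1)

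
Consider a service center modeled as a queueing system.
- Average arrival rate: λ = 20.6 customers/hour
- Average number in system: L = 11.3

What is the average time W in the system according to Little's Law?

Little's Law: L = λW, so W = L/λ
W = 11.3/20.6 = 0.5485 hours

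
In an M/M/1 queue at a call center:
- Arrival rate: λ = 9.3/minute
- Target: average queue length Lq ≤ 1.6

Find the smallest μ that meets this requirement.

For M/M/1: Lq = λ²/(μ(μ-λ))
Need Lq ≤ 1.6, i.e. μ(μ-λ) ≥ λ²/1.6
μ² - 9.3μ - 86.49/1.6 ≥ 0  →  μ² - 9.3μ - 54.05625 ≥ 0
Quadratic formula (positive root): μ = [λ + √(λ² + 4×54.05625)]/2
Discriminant: 86.49 + 4×54.05625 = 302.7150, √302.7150 = 17.3987
μ ≥ (9.3 + 17.3987)/2 = 13.3494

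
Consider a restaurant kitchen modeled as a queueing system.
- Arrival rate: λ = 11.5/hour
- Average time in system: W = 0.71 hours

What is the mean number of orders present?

Little's Law: L = λW
L = 11.5 × 0.71 = 8.1650 orders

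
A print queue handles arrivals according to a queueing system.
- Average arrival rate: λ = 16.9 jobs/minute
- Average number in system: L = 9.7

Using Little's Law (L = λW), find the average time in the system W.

Little's Law: L = λW, so W = L/λ
W = 9.7/16.9 = 0.5740 minutes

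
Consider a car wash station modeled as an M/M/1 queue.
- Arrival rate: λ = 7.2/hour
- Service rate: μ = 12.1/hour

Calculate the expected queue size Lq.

ρ = λ/μ = 7.2/12.1 = 0.5950
For M/M/1: Lq = λ²/(μ(μ-λ))
Lq = 51.84/(12.1 × 4.90)
Lq = 0.8743 cars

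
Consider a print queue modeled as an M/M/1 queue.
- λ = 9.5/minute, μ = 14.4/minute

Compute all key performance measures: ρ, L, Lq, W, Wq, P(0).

Step 1: ρ = λ/μ = 9.5/14.4 = 0.6597
Step 2: L = λ/(μ-λ) = 9.5/4.90 = 1.9388
Step 3: Lq = λ²/(μ(μ-λ)) = 90.25/(14.4×4.90) = 1.2791
Step 4: W = 1/(μ-λ) = 1/4.90 = 0.20408
Step 5: Wq = λ/(μ(μ-λ)) = 9.5/(14.4×4.90) = 0.1346
Step 6: P(0) = 1-ρ = 0.3403
Verify: L = λW = 9.5×0.20408 = 1.9388 ✔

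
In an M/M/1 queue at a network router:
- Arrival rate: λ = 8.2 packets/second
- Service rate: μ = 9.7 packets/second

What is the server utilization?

Server utilization: ρ = λ/μ
ρ = 8.2/9.7 = 0.8454
The server is busy 84.54% of the time.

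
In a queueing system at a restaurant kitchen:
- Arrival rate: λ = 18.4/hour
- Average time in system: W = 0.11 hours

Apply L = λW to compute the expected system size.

Little's Law: L = λW
L = 18.4 × 0.11 = 2.0240 orders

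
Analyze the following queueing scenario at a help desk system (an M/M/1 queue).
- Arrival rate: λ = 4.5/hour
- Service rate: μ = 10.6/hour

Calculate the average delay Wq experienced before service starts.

First, compute utilization: ρ = λ/μ = 4.5/10.6 = 0.4245
For M/M/1: Wq = λ/(μ(μ-λ))
Wq = 4.5/(10.6 × (10.6-4.5))
Wq = 4.5/(10.6 × 6.10)
Wq = 0.06959 hours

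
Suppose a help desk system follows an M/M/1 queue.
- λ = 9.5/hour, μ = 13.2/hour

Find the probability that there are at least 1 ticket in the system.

ρ = λ/μ = 9.5/13.2 = 0.7197
P(N ≥ n) = ρⁿ
P(N ≥ 1) = 0.7197^1
P(N ≥ 1) = 0.7197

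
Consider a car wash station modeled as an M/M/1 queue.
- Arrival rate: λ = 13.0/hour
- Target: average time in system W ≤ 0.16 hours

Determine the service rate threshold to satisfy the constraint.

For M/M/1: W = 1/(μ-λ)
Need W ≤ 0.16, so 1/(μ-λ) ≤ 0.16
μ - λ ≥ 1/0.16 = 6.2500
μ ≥ 13.0 + 6.2500 = 19.2500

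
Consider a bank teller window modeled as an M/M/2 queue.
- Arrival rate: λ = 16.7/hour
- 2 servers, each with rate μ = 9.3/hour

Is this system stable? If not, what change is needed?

Stability requires ρ = λ/(cμ) < 1
ρ = 16.7/(2 × 9.3) = 16.7/18.60 = 0.8978
Since 0.8978 < 1, the system is STABLE.
The servers are busy 89.78% of the time.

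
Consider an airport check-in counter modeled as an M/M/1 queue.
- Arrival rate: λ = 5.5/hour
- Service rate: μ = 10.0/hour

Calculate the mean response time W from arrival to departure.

First, compute utilization: ρ = λ/μ = 5.5/10.0 = 0.5500
For M/M/1: W = 1/(μ-λ)
W = 1/(10.0-5.5) = 1/4.50
W = 0.2222 hours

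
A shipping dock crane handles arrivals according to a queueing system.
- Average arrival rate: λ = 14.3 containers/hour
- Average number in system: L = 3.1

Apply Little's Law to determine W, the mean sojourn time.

Little's Law: L = λW, so W = L/λ
W = 3.1/14.3 = 0.2168 hours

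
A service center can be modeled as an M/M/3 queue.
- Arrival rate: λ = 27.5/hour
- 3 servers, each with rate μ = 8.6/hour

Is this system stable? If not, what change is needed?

Stability requires ρ = λ/(cμ) < 1
ρ = 27.5/(3 × 8.6) = 27.5/25.80 = 1.0659
Since 1.0659 ≥ 1, the system is UNSTABLE.
Need c > λ/μ = 27.5/8.6 = 3.20.
Minimum servers needed: c = 4.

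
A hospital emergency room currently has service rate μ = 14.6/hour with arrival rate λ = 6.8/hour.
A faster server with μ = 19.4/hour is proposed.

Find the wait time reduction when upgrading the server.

System 1: ρ₁ = 6.8/14.6 = 0.4658, W₁ = 1/(14.6-6.8) = 0.12821
System 2: ρ₂ = 6.8/19.4 = 0.3505, W₂ = 1/(19.4-6.8) = 0.079365
Improvement: (W₁-W₂)/W₁ = (0.12821-0.079365)/0.12821 = 38.10%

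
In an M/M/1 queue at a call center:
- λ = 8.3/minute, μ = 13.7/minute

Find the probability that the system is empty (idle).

ρ = λ/μ = 8.3/13.7 = 0.6058
P(0) = 1 - ρ = 1 - 0.6058 = 0.3942
The server is idle 39.42% of the time.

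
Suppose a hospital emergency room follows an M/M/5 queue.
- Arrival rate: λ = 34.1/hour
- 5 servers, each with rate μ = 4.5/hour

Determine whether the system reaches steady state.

Stability requires ρ = λ/(cμ) < 1
ρ = 34.1/(5 × 4.5) = 34.1/22.50 = 1.5156
Since 1.5156 ≥ 1, the system is UNSTABLE.
Need c > λ/μ = 34.1/4.5 = 7.58.
Minimum servers needed: c = 8.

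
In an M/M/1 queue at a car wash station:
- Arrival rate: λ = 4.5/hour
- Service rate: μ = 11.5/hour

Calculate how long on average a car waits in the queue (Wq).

First, compute utilization: ρ = λ/μ = 4.5/11.5 = 0.3913
For M/M/1: Wq = λ/(μ(μ-λ))
Wq = 4.5/(11.5 × (11.5-4.5))
Wq = 4.5/(11.5 × 7.00)
Wq = 0.05590 hours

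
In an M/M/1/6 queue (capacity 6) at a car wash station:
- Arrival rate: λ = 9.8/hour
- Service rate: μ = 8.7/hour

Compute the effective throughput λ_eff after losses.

ρ = λ/μ = 9.8/8.7 = 1.12644
P₀ = (1-ρ)/(1-ρ^(K+1)) = (1-1.12644)/(1-1.12644^7) = -0.12644/-1.3012 = 0.09717
P_K = P₀×ρ^K = 0.09717 × 1.12644^6 = 0.09717 × 2.0429 = 0.1985
λ_eff = λ(1-P_K) = 9.8 × (1 - 0.19851) = 9.8 × 0.80149 = 7.8546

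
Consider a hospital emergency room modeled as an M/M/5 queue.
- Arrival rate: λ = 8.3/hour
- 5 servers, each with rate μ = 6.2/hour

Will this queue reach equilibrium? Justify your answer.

Stability requires ρ = λ/(cμ) < 1
ρ = 8.3/(5 × 6.2) = 8.3/31.00 = 0.2677
Since 0.2677 < 1, the system is STABLE.
The servers are busy 26.77% of the time.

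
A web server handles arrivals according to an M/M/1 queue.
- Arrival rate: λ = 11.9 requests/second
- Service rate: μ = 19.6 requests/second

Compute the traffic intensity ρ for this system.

Server utilization: ρ = λ/μ
ρ = 11.9/19.6 = 0.6071
The server is busy 60.71% of the time.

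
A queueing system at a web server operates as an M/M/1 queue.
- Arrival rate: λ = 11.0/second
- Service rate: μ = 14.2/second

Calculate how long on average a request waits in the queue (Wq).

First, compute utilization: ρ = λ/μ = 11.0/14.2 = 0.7746
For M/M/1: Wq = λ/(μ(μ-λ))
Wq = 11.0/(14.2 × (14.2-11.0))
Wq = 11.0/(14.2 × 3.20)
Wq = 0.2421 seconds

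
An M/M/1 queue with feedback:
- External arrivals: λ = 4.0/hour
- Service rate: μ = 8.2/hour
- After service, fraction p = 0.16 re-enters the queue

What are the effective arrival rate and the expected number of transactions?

Effective arrival rate: λ_eff = λ/(1-p) = 4.0/(1-0.16) = 4.0/0.84 = 4.7619
ρ = λ_eff/μ = 4.7619/8.2 = 0.58072
L = ρ/(1-ρ) = 0.58072/(1-0.58072) = 1.3850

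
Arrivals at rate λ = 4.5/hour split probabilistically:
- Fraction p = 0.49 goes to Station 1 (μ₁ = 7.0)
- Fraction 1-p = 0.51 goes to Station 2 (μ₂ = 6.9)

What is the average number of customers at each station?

Effective rates: λ₁ = 4.5×0.49 = 2.205, λ₂ = 4.5×0.51 = 2.295
Station 1: ρ₁ = 2.205/7.0 = 0.3150, L₁ = ρ₁/(1-ρ₁) = 0.3150/(1-0.3150) = 0.4599
Station 2: ρ₂ = 2.295/6.9 = 0.3326, L₂ = ρ₂/(1-ρ₂) = 0.3326/(1-0.3326) = 0.4984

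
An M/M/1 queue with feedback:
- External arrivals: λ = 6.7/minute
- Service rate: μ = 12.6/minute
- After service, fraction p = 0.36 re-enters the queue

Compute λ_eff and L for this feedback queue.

Effective arrival rate: λ_eff = λ/(1-p) = 6.7/(1-0.36) = 6.7/0.64 = 10.46875
ρ = λ_eff/μ = 10.46875/12.6 = 0.830853
L = ρ/(1-ρ) = 0.830853/(1-0.830853) = 4.9120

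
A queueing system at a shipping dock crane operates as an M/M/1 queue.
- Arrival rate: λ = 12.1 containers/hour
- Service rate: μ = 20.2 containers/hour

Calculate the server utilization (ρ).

Server utilization: ρ = λ/μ
ρ = 12.1/20.2 = 0.5990
The server is busy 59.90% of the time.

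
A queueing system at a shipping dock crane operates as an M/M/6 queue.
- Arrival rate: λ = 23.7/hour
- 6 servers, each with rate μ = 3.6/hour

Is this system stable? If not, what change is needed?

Stability requires ρ = λ/(cμ) < 1
ρ = 23.7/(6 × 3.6) = 23.7/21.60 = 1.0972
Since 1.0972 ≥ 1, the system is UNSTABLE.
Need c > λ/μ = 23.7/3.6 = 6.58.
Minimum servers needed: c = 7.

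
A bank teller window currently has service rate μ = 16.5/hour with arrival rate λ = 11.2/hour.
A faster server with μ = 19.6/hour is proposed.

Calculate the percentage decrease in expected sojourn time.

System 1: ρ₁ = 11.2/16.5 = 0.6788, W₁ = 1/(16.5-11.2) = 0.18868
System 2: ρ₂ = 11.2/19.6 = 0.5714, W₂ = 1/(19.6-11.2) = 0.11905
Improvement: (W₁-W₂)/W₁ = (0.18868-0.11905)/0.18868 = 36.90%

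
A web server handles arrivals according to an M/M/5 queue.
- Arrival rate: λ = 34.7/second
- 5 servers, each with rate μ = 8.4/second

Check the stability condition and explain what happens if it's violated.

Stability requires ρ = λ/(cμ) < 1
ρ = 34.7/(5 × 8.4) = 34.7/42.00 = 0.8262
Since 0.8262 < 1, the system is STABLE.
The servers are busy 82.62% of the time.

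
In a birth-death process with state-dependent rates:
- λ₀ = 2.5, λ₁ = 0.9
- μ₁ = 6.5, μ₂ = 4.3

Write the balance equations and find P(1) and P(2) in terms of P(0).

Balance equations:
State 0: λ₀P₀ = μ₁P₁ → P₁ = (λ₀/μ₁)P₀ = (2.5/6.5)P₀ = 0.3846P₀
State 1: P₂ = (λ₀λ₁)/(μ₁μ₂)P₀ = (2.5×0.9)/(6.5×4.3)P₀ = 0.08050P₀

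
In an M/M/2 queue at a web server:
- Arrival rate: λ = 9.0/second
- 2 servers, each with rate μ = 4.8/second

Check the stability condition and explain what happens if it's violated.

Stability requires ρ = λ/(cμ) < 1
ρ = 9.0/(2 × 4.8) = 9.0/9.60 = 0.9375
Since 0.9375 < 1, the system is STABLE.
The servers are busy 93.75% of the time.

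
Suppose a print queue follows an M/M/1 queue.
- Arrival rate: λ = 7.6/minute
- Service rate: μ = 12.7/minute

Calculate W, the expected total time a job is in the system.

First, compute utilization: ρ = λ/μ = 7.6/12.7 = 0.5984
For M/M/1: W = 1/(μ-λ)
W = 1/(12.7-7.6) = 1/5.10
W = 0.1961 minutes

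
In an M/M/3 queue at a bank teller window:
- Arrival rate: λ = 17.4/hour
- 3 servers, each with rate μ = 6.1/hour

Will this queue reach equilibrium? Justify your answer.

Stability requires ρ = λ/(cμ) < 1
ρ = 17.4/(3 × 6.1) = 17.4/18.30 = 0.9508
Since 0.9508 < 1, the system is STABLE.
The servers are busy 95.08% of the time.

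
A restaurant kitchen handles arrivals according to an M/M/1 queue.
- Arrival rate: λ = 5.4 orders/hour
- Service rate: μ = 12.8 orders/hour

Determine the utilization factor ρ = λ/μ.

Server utilization: ρ = λ/μ
ρ = 5.4/12.8 = 0.4219
The server is busy 42.19% of the time.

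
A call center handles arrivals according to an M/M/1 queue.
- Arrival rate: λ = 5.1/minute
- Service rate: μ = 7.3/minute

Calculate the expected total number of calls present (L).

ρ = λ/μ = 5.1/7.3 = 0.6986
For M/M/1: L = λ/(μ-λ)
L = 5.1/(7.3-5.1) = 5.1/2.20
L = 2.3182 calls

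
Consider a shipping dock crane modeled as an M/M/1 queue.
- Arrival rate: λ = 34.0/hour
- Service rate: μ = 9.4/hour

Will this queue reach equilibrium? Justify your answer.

Stability requires ρ = λ/(cμ) < 1
ρ = 34.0/(1 × 9.4) = 34.0/9.40 = 3.6170
Since 3.6170 ≥ 1, the system is UNSTABLE.
Queue grows without bound. Need μ > λ = 34.0.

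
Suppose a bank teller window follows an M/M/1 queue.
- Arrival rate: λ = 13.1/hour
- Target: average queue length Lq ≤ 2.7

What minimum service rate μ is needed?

For M/M/1: Lq = λ²/(μ(μ-λ))
Need Lq ≤ 2.7, i.e. μ(μ-λ) ≥ λ²/2.7
μ² - 13.1μ - 171.61/2.7 ≥ 0  →  μ² - 13.1μ - 63.55926 ≥ 0
Quadratic formula (positive root): μ = [λ + √(λ² + 4×63.55926)]/2
Discriminant: 171.61 + 4×63.55926 = 425.8470, √425.8470 = 20.63606
μ ≥ (13.1 + 20.63606)/2 = 16.8680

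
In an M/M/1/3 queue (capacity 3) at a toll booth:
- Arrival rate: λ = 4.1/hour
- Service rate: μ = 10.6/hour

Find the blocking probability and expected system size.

ρ = λ/μ = 4.1/10.6 = 0.3868
P₀ = (1-ρ)/(1-ρ^(K+1)) = (1-0.3868)/(1-0.3868^4) = 0.61320/0.97762 = 0.6272
P_K = P₀×ρ^K = 0.6272 × 0.3868^3 = 0.6272 × 0.05787 = 0.03630
Blocking probability P_3 = 0.03630 (3.63%)
L = ρ[1 - (K+1)ρ^K + Kρ^(K+1)] / [(1-ρ)(1-ρ^(K+1))]
L = 0.3868 × (1 - 4×0.05787 + 3×0.02238) / ((1 - 0.3868) × (1 - 0.02238)) = 0.5392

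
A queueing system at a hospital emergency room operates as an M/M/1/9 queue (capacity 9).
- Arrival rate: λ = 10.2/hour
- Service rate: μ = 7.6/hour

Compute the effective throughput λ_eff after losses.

ρ = λ/μ = 10.2/7.6 = 1.3421
P₀ = (1-ρ)/(1-ρ^(K+1)) = (1-1.3421)/(1-1.3421^10) = -0.3421/-17.9605 = 0.01905
P_K = P₀×ρ^K = 0.01905 × 1.3421^9 = 0.01905 × 14.1275 = 0.2691
λ_eff = λ(1-P_K) = 10.2 × (1 - 0.2691) = 10.2 × 0.7309 = 7.4552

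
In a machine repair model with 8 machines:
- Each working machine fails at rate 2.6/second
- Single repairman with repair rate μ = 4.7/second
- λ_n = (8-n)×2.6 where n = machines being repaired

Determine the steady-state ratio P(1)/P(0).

P(1)/P(0) = ∏_{i=0}^{1-1} λ_i/μ_{i+1}
= (8-0)×2.6/4.7
= 4.4255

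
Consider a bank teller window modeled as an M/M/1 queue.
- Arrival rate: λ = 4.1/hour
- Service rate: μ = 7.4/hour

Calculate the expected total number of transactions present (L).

ρ = λ/μ = 4.1/7.4 = 0.5541
For M/M/1: L = λ/(μ-λ)
L = 4.1/(7.4-4.1) = 4.1/3.30
L = 1.2424 transactions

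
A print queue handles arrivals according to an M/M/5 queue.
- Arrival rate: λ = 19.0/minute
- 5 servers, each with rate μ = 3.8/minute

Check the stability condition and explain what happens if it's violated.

Stability requires ρ = λ/(cμ) < 1
ρ = 19.0/(5 × 3.8) = 19.0/19.00 = 1.0000
Since 1.0000 ≥ 1, the system is UNSTABLE.
Need c > λ/μ = 19.0/3.8 = 5.00.
Minimum servers needed: c = 6.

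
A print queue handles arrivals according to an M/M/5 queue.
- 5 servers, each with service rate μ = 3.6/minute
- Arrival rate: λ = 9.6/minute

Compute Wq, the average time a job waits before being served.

Traffic intensity: ρ = λ/(cμ) = 9.6/(5×3.6) = 0.5333
Since ρ = 0.5333 < 1, system is stable.
Offered load a = λ/μ = cρ = 9.6/3.6 = 2.6667
P₀ = [ Σₙ₌₀^4 aⁿ/n! + a^5/(5!(1-ρ)) ]⁻¹
Σ = a^0/0! + a^1/1! + a^2/2! + a^3/3! + a^4/4! = 1.00000 + 2.66667 + 3.55556 + 3.16049 + 2.10700 = 12.4897
a^5/(5!(1-ρ)) = 134.8477/(120 × 0.46667) = 2.4080
P₀ = 1/(12.4897 + 2.4080) = 0.06712
Lq = P₀·a^5·ρ / (5!(1-ρ)²) = 0.06712 × 134.8477 × 0.5333 / (120 × 0.2178) = 0.1847
Wq = Lq/λ = 0.1847/9.6 = 0.01924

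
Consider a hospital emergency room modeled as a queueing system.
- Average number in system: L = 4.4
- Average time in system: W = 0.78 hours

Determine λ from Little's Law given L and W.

Little's Law: L = λW, so λ = L/W
λ = 4.4/0.78 = 5.6410 patients/hour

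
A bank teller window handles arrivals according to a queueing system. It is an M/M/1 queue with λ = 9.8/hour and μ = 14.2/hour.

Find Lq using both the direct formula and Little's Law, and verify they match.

Method 1 (direct): Lq = λ²/(μ(μ-λ)) = 96.04/(14.2 × 4.40) = 1.5371

Method 2 (Little's Law):
W = 1/(μ-λ) = 1/4.40 = 0.22727
Wq = W - 1/μ = 0.22727 - 0.070423 = 0.15685
Lq = λWq = 9.8 × 0.15685 = 1.5371 ✔ (matches Method 1)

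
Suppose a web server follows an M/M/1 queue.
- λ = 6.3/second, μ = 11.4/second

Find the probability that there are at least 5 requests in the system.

ρ = λ/μ = 6.3/11.4 = 0.55263
P(N ≥ n) = ρⁿ
P(N ≥ 5) = 0.55263^5
P(N ≥ 5) = 0.05154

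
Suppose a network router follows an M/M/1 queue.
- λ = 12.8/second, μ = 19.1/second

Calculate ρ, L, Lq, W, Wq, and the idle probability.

Step 1: ρ = λ/μ = 12.8/19.1 = 0.6702
Step 2: L = λ/(μ-λ) = 12.8/6.30 = 2.0317
Step 3: Lq = λ²/(μ(μ-λ)) = 163.84/(19.1×6.30) = 1.3616
Step 4: W = 1/(μ-λ) = 1/6.30 = 0.15873
Step 5: Wq = λ/(μ(μ-λ)) = 12.8/(19.1×6.30) = 0.1064
Step 6: P(0) = 1-ρ = 0.3298
Verify: L = λW = 12.8×0.15873 = 2.0317 ✔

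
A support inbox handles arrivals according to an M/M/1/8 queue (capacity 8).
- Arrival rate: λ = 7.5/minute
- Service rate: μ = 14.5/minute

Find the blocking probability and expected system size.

ρ = λ/μ = 7.5/14.5 = 0.51724
P₀ = (1-ρ)/(1-ρ^(K+1)) = (1-0.51724)/(1-0.51724^9) = 0.48276/0.99735 = 0.4840
P_K = P₀×ρ^K = 0.4840 × 0.51724^8 = 0.4840 × 0.005123 = 0.002480
Blocking probability P_8 = 0.002480 (0.25%)
L = ρ[1 - (K+1)ρ^K + Kρ^(K+1)] / [(1-ρ)(1-ρ^(K+1))]
L = 0.51724 × (1 - 9×0.005123 + 8×0.002650) / ((1 - 0.51724) × (1 - 0.002650)) = 1.0475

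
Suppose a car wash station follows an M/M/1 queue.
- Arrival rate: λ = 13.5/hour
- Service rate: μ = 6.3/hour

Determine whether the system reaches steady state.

Stability requires ρ = λ/(cμ) < 1
ρ = 13.5/(1 × 6.3) = 13.5/6.30 = 2.1429
Since 2.1429 ≥ 1, the system is UNSTABLE.
Queue grows without bound. Need μ > λ = 13.5.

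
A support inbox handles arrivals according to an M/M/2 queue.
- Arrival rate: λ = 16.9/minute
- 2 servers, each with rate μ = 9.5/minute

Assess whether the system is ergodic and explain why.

Stability requires ρ = λ/(cμ) < 1
ρ = 16.9/(2 × 9.5) = 16.9/19.00 = 0.8895
Since 0.8895 < 1, the system is STABLE.
The servers are busy 88.95% of the time.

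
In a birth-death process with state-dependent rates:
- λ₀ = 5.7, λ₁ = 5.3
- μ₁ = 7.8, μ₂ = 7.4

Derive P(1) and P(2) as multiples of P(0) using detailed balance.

Balance equations:
State 0: λ₀P₀ = μ₁P₁ → P₁ = (λ₀/μ₁)P₀ = (5.7/7.8)P₀ = 0.7308P₀
State 1: P₂ = (λ₀λ₁)/(μ₁μ₂)P₀ = (5.7×5.3)/(7.8×7.4)P₀ = 0.5234P₀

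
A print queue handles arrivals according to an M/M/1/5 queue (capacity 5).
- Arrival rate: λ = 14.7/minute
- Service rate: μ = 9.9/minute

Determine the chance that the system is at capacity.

ρ = λ/μ = 14.7/9.9 = 1.48485
P₀ = (1-ρ)/(1-ρ^(K+1)) = (1-1.48485)/(1-1.48485^6) = -0.48485/-9.7175 = 0.04989
P_K = P₀×ρ^K = 0.04989 × 1.48485^5 = 0.04989 × 7.2179 = 0.3601
Blocking probability = 36.01%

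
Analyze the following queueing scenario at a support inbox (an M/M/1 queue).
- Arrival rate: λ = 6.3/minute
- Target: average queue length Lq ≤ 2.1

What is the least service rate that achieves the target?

For M/M/1: Lq = λ²/(μ(μ-λ))
Need Lq ≤ 2.1, i.e. μ(μ-λ) ≥ λ²/2.1
μ² - 6.3μ - 39.69/2.1 ≥ 0  →  μ² - 6.3μ - 18.9000 ≥ 0
Quadratic formula (positive root): μ = [λ + √(λ² + 4×18.9000)]/2
Discriminant: 39.69 + 4×18.9000 = 115.2900, √115.2900 = 10.73732
μ ≥ (6.3 + 10.73732)/2 = 8.5187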